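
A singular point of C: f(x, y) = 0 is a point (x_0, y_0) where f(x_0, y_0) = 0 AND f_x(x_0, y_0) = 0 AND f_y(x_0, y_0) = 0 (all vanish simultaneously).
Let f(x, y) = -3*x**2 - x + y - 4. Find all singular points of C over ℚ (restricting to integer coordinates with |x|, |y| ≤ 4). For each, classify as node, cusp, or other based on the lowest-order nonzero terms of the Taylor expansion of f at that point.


No singular points in the scanned grid; C is smooth there.

Compute partial derivatives:
  f_x = -6*x - 1.
  f_y = 1.
f_y = 1 is a nonzero constant, so f_y never vanishes: no point (x, y) can satisfy f = f_x = f_y = 0. In particular no (x, y) ∈ {−4, ..., 4}² is singular; the curve is smooth.


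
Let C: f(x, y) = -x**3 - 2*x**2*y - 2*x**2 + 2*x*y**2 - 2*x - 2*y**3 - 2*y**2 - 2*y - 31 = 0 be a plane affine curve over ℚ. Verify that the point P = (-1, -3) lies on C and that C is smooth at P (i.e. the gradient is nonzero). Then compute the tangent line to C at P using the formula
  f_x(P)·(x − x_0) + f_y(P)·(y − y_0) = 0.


Tangent line at P: 5*x - 34*y - 97 = 0.

Step 1: f(-1, -3) = 0, so P lies on C.
Step 2: partial derivatives
  f_x(x, y) = -3*x**2 - 4*x*y - 4*x + 2*y**2 - 2, f_y(x, y) = -2*x**2 + 4*x*y - 6*y**2 - 4*y - 2.
  f_x(P) = 5, f_y(P) = -34 (gradient nonzero, so P is smooth).
Step 3: tangent line at P: 5·(x − -1) + -34·(y − -3) = 0.
Expanding: 5*x - 34*y - 97 = 0.


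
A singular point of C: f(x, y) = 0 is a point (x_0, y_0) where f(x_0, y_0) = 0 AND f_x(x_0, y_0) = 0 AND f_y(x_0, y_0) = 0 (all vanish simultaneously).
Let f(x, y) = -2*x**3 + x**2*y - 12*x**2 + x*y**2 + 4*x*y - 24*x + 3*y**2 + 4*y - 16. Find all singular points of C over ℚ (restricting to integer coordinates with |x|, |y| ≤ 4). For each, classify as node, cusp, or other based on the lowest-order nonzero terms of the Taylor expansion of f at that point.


Singular points: {(-2, 0)}; classification: cusp.

Compute partial derivatives:
  f_x = -6*x**2 + 2*x*y - 24*x + y**2 + 4*y - 24.
  f_y = x**2 + 2*x*y + 4*x + 6*y + 4.
Scan x_0 ∈ {−4, ..., 4}. For each x_0, f_y(x_0, y) is a polynomial in y; find its integer roots y ∈ {−4, ..., 4}, then test f_x and f at those candidates.
  x = -4: f_y(-4, y) = 4 - 2*y; vanishes at y ∈ {2}. (-4, 2): f_x = -28 ≠ 0.
  x = -3: f_y(-3, y) = 1; no integer root y with |y| ≤ 4.
  x = -2: f_y(-2, y) = 2*y; vanishes at y ∈ {0}. (-2, 0): f_x = 0, f = 0 — SINGULAR.
  x = -1: f_y(-1, y) = 4*y + 1; no integer root y with |y| ≤ 4.
  x = 0: f_y(0, y) = 6*y + 4; no integer root y with |y| ≤ 4.
  x = 1: f_y(1, y) = 8*y + 9; no integer root y with |y| ≤ 4.
  x = 2: f_y(2, y) = 10*y + 16; no integer root y with |y| ≤ 4.
  x = 3: f_y(3, y) = 12*y + 25; no integer root y with |y| ≤ 4.
  x = 4: f_y(4, y) = 14*y + 36; no integer root y with |y| ≤ 4.
Only singular point on the grid: (-2, 0).
Classify: substitute x = -2 + u, y = 0 + v and expand: f = -2*u**3 + u**2*v + u*v**2 + v**2.
No constant or linear terms (consistent with a singular point). Quadratic part: v**2. Cubic part: -2*u**3 + u**2*v + u*v**2.
The quadratic part v**2 is a perfect square, so there is a single (double) tangent line v = 0, i.e. y = 0. Restricting the cubic part to that line (v = 0) leaves -2*u**3 ≠ 0, so f is not divisible by v and the branch is v² ≈ 2*u**3 to lowest order — this is a cusp.
Classification: cusp.


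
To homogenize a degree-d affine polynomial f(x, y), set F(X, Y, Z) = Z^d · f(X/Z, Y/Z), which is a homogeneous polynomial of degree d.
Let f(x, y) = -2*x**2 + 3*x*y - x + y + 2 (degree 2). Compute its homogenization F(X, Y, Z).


F(X, Y, Z) = -2*X**2 + 3*X*Y - X*Z + Y*Z + 2*Z**2

deg(f) = 2.
Substitute x = X/Z, y = Y/Z into f, then multiply by Z^2.
  monomial -2·x^2·y^0 ↦ -2·X^2·Y^0·Z^0.
  monomial 3·x^1·y^1 ↦ 3·X^1·Y^1·Z^0.
  monomial -1·x^1·y^0 ↦ -1·X^1·Y^0·Z^1.
  monomial 1·x^0·y^1 ↦ 1·X^0·Y^1·Z^1.
  monomial 2·x^0·y^0 ↦ 2·X^0·Y^0·Z^2.
Collecting: F(X, Y, Z) = -2*X**2 + 3*X*Y - X*Z + Y*Z + 2*Z**2.


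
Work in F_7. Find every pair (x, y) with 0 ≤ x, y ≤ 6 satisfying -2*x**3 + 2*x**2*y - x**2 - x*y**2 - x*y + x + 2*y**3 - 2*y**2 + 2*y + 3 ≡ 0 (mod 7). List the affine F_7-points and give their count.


Affine F_7-points: {(1, 6), (2, 5), (4, 6), (5, 4), (6, 3)}; count = 5.

For each of the 49 pairs (x, y) ∈ F_7², evaluate f(x, y) mod 7. Record the zeros.
  x = 0: [0↦3, 1↦5, 2↦1, 3↦3, 4↦2, 5↦3, 6↦4]  zeros at y ∈ ∅
  x = 1: [0↦1, 1↦3, 2↦4, 3↦2, 4↦2, 5↦2, 6↦0]  zeros at y ∈ {6}
  x = 2: [0↦6, 1↦5, 2↦1, 3↦6, 4↦4, 5↦0, 6↦6]  zeros at y ∈ {5}
  x = 3: [0↦6, 1↦6, 2↦1, 3↦3, 4↦3, 5↦6, 6↦3]  zeros at y ∈ ∅
  x = 4: [0↦3, 1↦1, 2↦6, 3↦2, 4↦1, 5↦1, 6↦0]  zeros at y ∈ {6}
  x = 5: [0↦6, 1↦6, 2↦4, 3↦5, 4↦0, 5↦1, 6↦6]  zeros at y ∈ {4}
  x = 6: [0↦3, 1↦2, 2↦4, 3↦0, 4↦2, 5↦1, 6↦2]  zeros at y ∈ {3}
Collecting zeros: affine points = {(1, 6), (2, 5), (4, 6), (5, 4), (6, 3)}.
Total count |C(F_7)_aff| = 5.


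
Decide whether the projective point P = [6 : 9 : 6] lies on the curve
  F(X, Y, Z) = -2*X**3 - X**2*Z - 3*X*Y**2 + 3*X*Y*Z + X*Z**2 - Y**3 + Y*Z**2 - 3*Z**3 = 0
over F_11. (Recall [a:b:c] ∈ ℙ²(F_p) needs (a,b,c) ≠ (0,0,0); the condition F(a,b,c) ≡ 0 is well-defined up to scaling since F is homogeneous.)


F(6,9,6) ≡ 9 (mod 11); P is NOT on the curve.

Evaluate F(6, 9, 6) term-by-term (mod 11).
  -2*X**3 ↦ -2·216·1·1 = -432
  -X**2*Z ↦ -1·36·1·6 = -216
  -3*X*Y**2 ↦ -3·6·81·1 = -1458
  3*X*Y*Z ↦ 3·6·9·6 = 972
  X*Z**2 ↦ 1·6·1·36 = 216
  -Y**3 ↦ -1·1·729·1 = -729
  Y*Z**2 ↦ 1·1·9·36 = 324
  -3*Z**3 ↦ -3·1·1·216 = -648
Sum: F(6, 9, 6) = (-432) + (-216) + (-1458) + (972) + (216) + (-729) + (324) + (-648) = -1971.
Reducing mod 11: -1971 ≡ 9 (mod 11).
Since F(a, b, c) ≡ 9 ≠ 0 (mod 11), P does NOT lie on the curve.


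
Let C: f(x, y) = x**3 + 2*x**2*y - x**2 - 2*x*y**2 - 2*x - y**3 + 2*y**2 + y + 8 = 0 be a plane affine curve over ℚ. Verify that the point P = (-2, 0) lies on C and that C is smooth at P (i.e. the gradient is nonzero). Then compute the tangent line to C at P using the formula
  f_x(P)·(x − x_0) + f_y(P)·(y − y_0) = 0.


Tangent line at P: 14*x + 9*y + 28 = 0.

Step 1: f(-2, 0) = 0, so P lies on C.
Step 2: partial derivatives
  f_x(x, y) = 3*x**2 + 4*x*y - 2*x - 2*y**2 - 2, f_y(x, y) = 2*x**2 - 4*x*y - 3*y**2 + 4*y + 1.
  f_x(P) = 14, f_y(P) = 9 (gradient nonzero, so P is smooth).
Step 3: tangent line at P: 14·(x − -2) + 9·(y − 0) = 0.
Expanding: 14*x + 9*y + 28 = 0.


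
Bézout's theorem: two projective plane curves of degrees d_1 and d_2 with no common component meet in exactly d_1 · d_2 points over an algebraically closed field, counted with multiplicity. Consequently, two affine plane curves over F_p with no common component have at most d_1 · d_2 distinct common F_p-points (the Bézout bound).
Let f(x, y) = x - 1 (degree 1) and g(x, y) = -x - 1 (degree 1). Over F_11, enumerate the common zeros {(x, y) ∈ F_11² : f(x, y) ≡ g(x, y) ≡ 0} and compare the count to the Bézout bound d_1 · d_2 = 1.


Common zeros: ∅; count = 0; Bézout bound = 1.

deg(f) = 1, deg(g) = 1, so Bézout bound = 1.
Scan x ∈ F_11. For each x, list the y ∈ F_11 with f(x, y) ≡ 0 and those with g(x, y) ≡ 0 (mod 11); the common zeros in that column are the intersection.
  x = 0: f ≡ 0 at y ∈ ∅; g ≡ 0 at y ∈ ∅; common: ∅.
  x = 1: f ≡ 0 at y ∈ {0, 1, 2, 3, 4, 5, 6, 7, 8, 9, 10}; g ≡ 0 at y ∈ ∅; common: ∅.
  x = 2: f ≡ 0 at y ∈ ∅; g ≡ 0 at y ∈ ∅; common: ∅.
  x = 3: f ≡ 0 at y ∈ ∅; g ≡ 0 at y ∈ ∅; common: ∅.
  x = 4: f ≡ 0 at y ∈ ∅; g ≡ 0 at y ∈ ∅; common: ∅.
  x = 5: f ≡ 0 at y ∈ ∅; g ≡ 0 at y ∈ ∅; common: ∅.
  x = 6: f ≡ 0 at y ∈ ∅; g ≡ 0 at y ∈ ∅; common: ∅.
  x = 7: f ≡ 0 at y ∈ ∅; g ≡ 0 at y ∈ ∅; common: ∅.
  x = 8: f ≡ 0 at y ∈ ∅; g ≡ 0 at y ∈ ∅; common: ∅.
  x = 9: f ≡ 0 at y ∈ ∅; g ≡ 0 at y ∈ ∅; common: ∅.
  x = 10: f ≡ 0 at y ∈ ∅; g ≡ 0 at y ∈ {0, 1, 2, 3, 4, 5, 6, 7, 8, 9, 10}; common: ∅.
Collecting: common zeros = ∅, so the count is 0.
Comparison with the Bézout bound: 0 ≤ 1 = deg(f)·deg(g), as expected for curves with no common component (the affine F_11-count falls short of the bound because intersections may lie at infinity, over extension fields, or carry multiplicity).


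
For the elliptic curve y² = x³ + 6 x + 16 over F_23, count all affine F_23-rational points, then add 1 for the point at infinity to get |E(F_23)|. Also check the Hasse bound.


Affine points = {(0, 4), (0, 19), (1, 0), (2, 6), (2, 17), (4, 9), (4, 14), (8, 1), (8, 22), (10, 8), (10, 15), (15, 10), (15, 13), (22, 3), (22, 20)}; affine count = 15; |E(F_23)| = 16.

Discriminant check: Δ ∝ 4a³ + 27b² = 4·6³ + 27·16² = 4·216 + 27·256 ≡ 2 (mod 23). Nonzero ⇒ E is nonsingular.
For each x ∈ F_23, compute rhs = x³ + 6·x + 16 mod 23, then count y ∈ F_23 with y² ≡ rhs.
  x = 0: rhs = 16, matching y values: 4, 19 (2 points).
  x = 1: rhs = 0, matching y values: 0 (1 points).
  x = 2: rhs = 13, matching y values: 6, 17 (2 points).
  x = 3: rhs = 15, matching y values: none (0 points).
  x = 4: rhs = 12, matching y values: 9, 14 (2 points).
  x = 5: rhs = 10, matching y values: none (0 points).
  x = 6: rhs = 15, matching y values: none (0 points).
  x = 7: rhs = 10, matching y values: none (0 points).
  x = 8: rhs = 1, matching y values: 1, 22 (2 points).
  x = 9: rhs = 17, matching y values: none (0 points).
  x = 10: rhs = 18, matching y values: 8, 15 (2 points).
  x = 11: rhs = 10, matching y values: none (0 points).
  x = 12: rhs = 22, matching y values: none (0 points).
  x = 13: rhs = 14, matching y values: none (0 points).
  x = 14: rhs = 15, matching y values: none (0 points).
  x = 15: rhs = 8, matching y values: 10, 13 (2 points).
  x = 16: rhs = 22, matching y values: none (0 points).
  x = 17: rhs = 17, matching y values: none (0 points).
  x = 18: rhs = 22, matching y values: none (0 points).
  x = 19: rhs = 20, matching y values: none (0 points).
  x = 20: rhs = 17, matching y values: none (0 points).
  x = 21: rhs = 19, matching y values: none (0 points).
  x = 22: rhs = 9, matching y values: 3, 20 (2 points).
Total affine count: 15.
Full point count |E(F_23)| = 15 + 1 = 16.
Hasse bound: |16 − (23+1)| = |-8| = 8 ≤ 2√23 ≈ 9.5917 ✓.


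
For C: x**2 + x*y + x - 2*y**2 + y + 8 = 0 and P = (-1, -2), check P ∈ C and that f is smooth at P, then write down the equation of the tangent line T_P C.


Tangent line at P: -3*x + 8*y + 13 = 0.

Step 1: f(-1, -2) = 0, so P lies on C.
Step 2: partial derivatives
  f_x(x, y) = 2*x + y + 1, f_y(x, y) = x - 4*y + 1.
  f_x(P) = -3, f_y(P) = 8 (gradient nonzero, so P is smooth).
Step 3: tangent line at P: -3·(x − -1) + 8·(y − -2) = 0.
Expanding: -3*x + 8*y + 13 = 0.


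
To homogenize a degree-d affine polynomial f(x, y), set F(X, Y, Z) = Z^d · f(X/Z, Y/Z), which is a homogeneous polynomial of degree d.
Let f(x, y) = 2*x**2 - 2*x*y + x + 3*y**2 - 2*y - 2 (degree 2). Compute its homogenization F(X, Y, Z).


F(X, Y, Z) = 2*X**2 - 2*X*Y + X*Z + 3*Y**2 - 2*Y*Z - 2*Z**2

deg(f) = 2.
Substitute x = X/Z, y = Y/Z into f, then multiply by Z^2.
  monomial 2·x^2·y^0 ↦ 2·X^2·Y^0·Z^0.
  monomial -2·x^1·y^1 ↦ -2·X^1·Y^1·Z^0.
  monomial 1·x^1·y^0 ↦ 1·X^1·Y^0·Z^1.
  monomial 3·x^0·y^2 ↦ 3·X^0·Y^2·Z^0.
  monomial -2·x^0·y^1 ↦ -2·X^0·Y^1·Z^1.
  monomial -2·x^0·y^0 ↦ -2·X^0·Y^0·Z^2.
Collecting: F(X, Y, Z) = 2*X**2 - 2*X*Y + X*Z + 3*Y**2 - 2*Y*Z - 2*Z**2.


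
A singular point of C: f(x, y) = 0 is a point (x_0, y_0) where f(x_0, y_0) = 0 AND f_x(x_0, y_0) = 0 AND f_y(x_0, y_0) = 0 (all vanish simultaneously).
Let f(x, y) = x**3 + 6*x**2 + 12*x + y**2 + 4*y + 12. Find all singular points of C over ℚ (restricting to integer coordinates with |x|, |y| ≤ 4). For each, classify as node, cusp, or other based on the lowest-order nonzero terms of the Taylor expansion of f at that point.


Singular points: {(-2, -2)}; classification: cusp.

Compute partial derivatives:
  f_x = 3*x**2 + 12*x + 12.
  f_y = 2*y + 4.
Scan x_0 ∈ {−4, ..., 4}. For each x_0, f_y(x_0, y) is a polynomial in y; find its integer roots y ∈ {−4, ..., 4}, then test f_x and f at those candidates.
  x = -4: f_y(-4, y) = 2*y + 4; vanishes at y ∈ {-2}. (-4, -2): f_x = 12 ≠ 0.
  x = -3: f_y(-3, y) = 2*y + 4; vanishes at y ∈ {-2}. (-3, -2): f_x = 3 ≠ 0.
  x = -2: f_y(-2, y) = 2*y + 4; vanishes at y ∈ {-2}. (-2, -2): f_x = 0, f = 0 — SINGULAR.
  x = -1: f_y(-1, y) = 2*y + 4; vanishes at y ∈ {-2}. (-1, -2): f_x = 3 ≠ 0.
  x = 0: f_y(0, y) = 2*y + 4; vanishes at y ∈ {-2}. (0, -2): f_x = 12 ≠ 0.
  x = 1: f_y(1, y) = 2*y + 4; vanishes at y ∈ {-2}. (1, -2): f_x = 27 ≠ 0.
  x = 2: f_y(2, y) = 2*y + 4; vanishes at y ∈ {-2}. (2, -2): f_x = 48 ≠ 0.
  x = 3: f_y(3, y) = 2*y + 4; vanishes at y ∈ {-2}. (3, -2): f_x = 75 ≠ 0.
  x = 4: f_y(4, y) = 2*y + 4; vanishes at y ∈ {-2}. (4, -2): f_x = 108 ≠ 0.
Only singular point on the grid: (-2, -2).
Classify: substitute x = -2 + u, y = -2 + v and expand: f = u**3 + v**2.
No constant or linear terms (consistent with a singular point). Quadratic part: v**2. Cubic part: u**3.
The quadratic part v**2 is a perfect square, so there is a single (double) tangent line v = 0, i.e. y = -2. Restricting the cubic part to that line (v = 0) leaves u**3 ≠ 0, so f is not divisible by v and the branch is v² ≈ -u**3 to lowest order — this is a cusp.
Classification: cusp.


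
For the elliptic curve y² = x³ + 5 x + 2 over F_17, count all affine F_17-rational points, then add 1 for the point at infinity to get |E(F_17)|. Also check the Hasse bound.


Affine points = {(0, 6), (0, 11), (1, 5), (1, 12), (4, 1), (4, 16), (5, 4), (5, 13), (10, 7), (10, 10), (15, 1), (15, 16), (16, 8), (16, 9)}; affine count = 14; |E(F_17)| = 15.

Discriminant check: Δ ∝ 4a³ + 27b² = 4·5³ + 27·2² = 4·125 + 27·4 ≡ 13 (mod 17). Nonzero ⇒ E is nonsingular.
For each x ∈ F_17, compute rhs = x³ + 5·x + 2 mod 17, then count y ∈ F_17 with y² ≡ rhs.
  x = 0: rhs = 2, matching y values: 6, 11 (2 points).
  x = 1: rhs = 8, matching y values: 5, 12 (2 points).
  x = 2: rhs = 3, matching y values: none (0 points).
  x = 3: rhs = 10, matching y values: none (0 points).
  x = 4: rhs = 1, matching y values: 1, 16 (2 points).
  x = 5: rhs = 16, matching y values: 4, 13 (2 points).
  x = 6: rhs = 10, matching y values: none (0 points).
  x = 7: rhs = 6, matching y values: none (0 points).
  x = 8: rhs = 10, matching y values: none (0 points).
  x = 9: rhs = 11, matching y values: none (0 points).
  x = 10: rhs = 15, matching y values: 7, 10 (2 points).
  x = 11: rhs = 11, matching y values: none (0 points).
  x = 12: rhs = 5, matching y values: none (0 points).
  x = 13: rhs = 3, matching y values: none (0 points).
  x = 14: rhs = 11, matching y values: none (0 points).
  x = 15: rhs = 1, matching y values: 1, 16 (2 points).
  x = 16: rhs = 13, matching y values: 8, 9 (2 points).
Total affine count: 14.
Full point count |E(F_17)| = 14 + 1 = 15.
Hasse bound: |15 − (17+1)| = |-3| = 3 ≤ 2√17 ≈ 8.2462 ✓.


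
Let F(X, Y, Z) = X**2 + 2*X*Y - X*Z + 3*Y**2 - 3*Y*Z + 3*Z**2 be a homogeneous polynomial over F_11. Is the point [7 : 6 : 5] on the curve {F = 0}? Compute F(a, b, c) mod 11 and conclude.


F(7,6,5) ≡ 4 (mod 11); P is NOT on the curve.

Evaluate F(7, 6, 5) term-by-term (mod 11).
  X**2 ↦ 1·49·1·1 = 49
  2*X*Y ↦ 2·7·6·1 = 84
  -X*Z ↦ -1·7·1·5 = -35
  3*Y**2 ↦ 3·1·36·1 = 108
  -3*Y*Z ↦ -3·1·6·5 = -90
  3*Z**2 ↦ 3·1·1·25 = 75
Sum: F(7, 6, 5) = (49) + (84) + (-35) + (108) + (-90) + (75) = 191.
Reducing mod 11: 191 ≡ 4 (mod 11).
Since F(a, b, c) ≡ 4 ≠ 0 (mod 11), P does NOT lie on the curve.


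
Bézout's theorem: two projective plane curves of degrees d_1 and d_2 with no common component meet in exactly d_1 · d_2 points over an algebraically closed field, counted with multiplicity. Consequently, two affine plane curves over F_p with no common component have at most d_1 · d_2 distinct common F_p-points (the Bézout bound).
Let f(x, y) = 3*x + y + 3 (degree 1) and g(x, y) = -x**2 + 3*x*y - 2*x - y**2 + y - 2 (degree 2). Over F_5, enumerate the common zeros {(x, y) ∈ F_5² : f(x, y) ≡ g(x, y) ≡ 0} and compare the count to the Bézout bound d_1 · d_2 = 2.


Common zeros: {(1, 4)}; count = 1; Bézout bound = 2.

deg(f) = 1, deg(g) = 2, so Bézout bound = 2.
Scan x ∈ F_5. For each x, list the y ∈ F_5 with f(x, y) ≡ 0 and those with g(x, y) ≡ 0 (mod 5); the common zeros in that column are the intersection.
  x = 0: f ≡ 0 at y ∈ {2}; g ≡ 0 at y ∈ ∅; common: ∅.
  x = 1: f ≡ 0 at y ∈ {4}; g ≡ 0 at y ∈ {0, 4}; common: {4}.
  x = 2: f ≡ 0 at y ∈ {1}; g ≡ 0 at y ∈ {0, 2}; common: ∅.
  x = 3: f ≡ 0 at y ∈ {3}; g ≡ 0 at y ∈ ∅; common: ∅.
  x = 4: f ≡ 0 at y ∈ {0}; g ≡ 0 at y ∈ {4}; common: ∅.
Collecting: common zeros = {(1, 4)}, so the count is 1.
Comparison with the Bézout bound: 1 ≤ 2 = deg(f)·deg(g), as expected for curves with no common component (the affine F_5-count falls short of the bound because intersections may lie at infinity, over extension fields, or carry multiplicity).


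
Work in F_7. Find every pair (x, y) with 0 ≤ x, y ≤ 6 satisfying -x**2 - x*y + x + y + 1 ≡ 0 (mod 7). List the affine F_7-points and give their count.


Affine F_7-points: {(0, 6), (2, 6), (3, 1), (4, 1), (5, 4), (6, 4)}; count = 6.

For each of the 49 pairs (x, y) ∈ F_7², evaluate f(x, y) mod 7. Record the zeros.
  x = 0: [0↦1, 1↦2, 2↦3, 3↦4, 4↦5, 5↦6, 6↦0]  zeros at y ∈ {6}
  x = 1: [0↦1, 1↦1, 2↦1, 3↦1, 4↦1, 5↦1, 6↦1]  zeros at y ∈ ∅
  x = 2: [0↦6, 1↦5, 2↦4, 3↦3, 4↦2, 5↦1, 6↦0]  zeros at y ∈ {6}
  x = 3: [0↦2, 1↦0, 2↦5, 3↦3, 4↦1, 5↦6, 6↦4]  zeros at y ∈ {1}
  x = 4: [0↦3, 1↦0, 2↦4, 3↦1, 4↦5, 5↦2, 6↦6]  zeros at y ∈ {1}
  x = 5: [0↦2, 1↦5, 2↦1, 3↦4, 4↦0, 5↦3, 6↦6]  zeros at y ∈ {4}
  x = 6: [0↦6, 1↦1, 2↦3, 3↦5, 4↦0, 5↦2, 6↦4]  zeros at y ∈ {4}
Collecting zeros: affine points = {(0, 6), (2, 6), (3, 1), (4, 1), (5, 4), (6, 4)}.
Total count |C(F_7)_aff| = 6.


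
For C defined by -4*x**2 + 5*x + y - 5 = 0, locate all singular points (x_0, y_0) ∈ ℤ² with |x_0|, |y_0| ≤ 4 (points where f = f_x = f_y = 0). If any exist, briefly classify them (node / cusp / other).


No singular points in the scanned grid; C is smooth there.

Compute partial derivatives:
  f_x = 5 - 8*x.
  f_y = 1.
f_y = 1 is a nonzero constant, so f_y never vanishes: no point (x, y) can satisfy f = f_x = f_y = 0. In particular no (x, y) ∈ {−4, ..., 4}² is singular; the curve is smooth.


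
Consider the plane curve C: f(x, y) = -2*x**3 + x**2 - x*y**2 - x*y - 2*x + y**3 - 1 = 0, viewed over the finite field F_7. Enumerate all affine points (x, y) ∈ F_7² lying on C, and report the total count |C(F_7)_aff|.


Affine F_7-points: {(0, 1), (0, 2), (0, 4), (1, 5), (2, 2), (2, 3), (2, 4), (5, 1), (6, 1)}; count = 9.

For each of the 49 pairs (x, y) ∈ F_7², evaluate f(x, y) mod 7. Record the zeros.
  x = 0: [0↦6, 1↦0, 2↦0, 3↦5, 4↦0, 5↦5, 6↦5]  zeros at y ∈ {1, 2, 4}
  x = 1: [0↦3, 1↦2, 2↦5, 3↦4, 4↦5, 5↦0, 6↦2]  zeros at y ∈ {5}
  x = 2: [0↦4, 1↦1, 2↦0, 3↦0, 4↦0, 5↦6, 6↦3]  zeros at y ∈ {2, 3, 4}
  x = 3: [0↦4, 1↦6, 2↦1, 3↦2, 4↦1, 5↦4, 6↦3]  zeros at y ∈ ∅
  x = 4: [0↦5, 1↦5, 2↦3, 3↦5, 4↦3, 5↦3, 6↦4]  zeros at y ∈ ∅
  x = 5: [0↦2, 1↦0, 2↦1, 3↦4, 4↦1, 5↦5, 6↦1]  zeros at y ∈ {1}
  x = 6: [0↦4, 1↦0, 2↦4, 3↦1, 4↦4, 5↦5, 6↦3]  zeros at y ∈ {1}
Collecting zeros: affine points = {(0, 1), (0, 2), (0, 4), (1, 5), (2, 2), (2, 3), (2, 4), (5, 1), (6, 1)}.
Total count |C(F_7)_aff| = 9.


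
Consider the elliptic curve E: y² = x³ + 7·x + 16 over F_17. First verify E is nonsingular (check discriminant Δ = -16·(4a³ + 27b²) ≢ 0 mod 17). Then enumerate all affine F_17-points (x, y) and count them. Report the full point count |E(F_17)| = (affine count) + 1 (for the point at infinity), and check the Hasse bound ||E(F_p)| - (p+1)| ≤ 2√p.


Affine points = {(0, 4), (0, 13), (2, 2), (2, 15), (3, 8), (3, 9), (6, 6), (6, 11), (7, 0), (9, 3), (9, 14), (10, 7), (10, 10), (11, 8), (11, 9), (12, 3), (12, 14), (13, 3), (13, 14), (14, 6), (14, 11), (16, 5), (16, 12)}; affine count = 23; |E(F_17)| = 24.

Discriminant check: Δ ∝ 4a³ + 27b² = 4·7³ + 27·16² = 4·343 + 27·256 ≡ 5 (mod 17). Nonzero ⇒ E is nonsingular.
For each x ∈ F_17, compute rhs = x³ + 7·x + 16 mod 17, then count y ∈ F_17 with y² ≡ rhs.
  x = 0: rhs = 16, matching y values: 4, 13 (2 points).
  x = 1: rhs = 7, matching y values: none (0 points).
  x = 2: rhs = 4, matching y values: 2, 15 (2 points).
  x = 3: rhs = 13, matching y values: 8, 9 (2 points).
  x = 4: rhs = 6, matching y values: none (0 points).
  x = 5: rhs = 6, matching y values: none (0 points).
  x = 6: rhs = 2, matching y values: 6, 11 (2 points).
  x = 7: rhs = 0, matching y values: 0 (1 points).
  x = 8: rhs = 6, matching y values: none (0 points).
  x = 9: rhs = 9, matching y values: 3, 14 (2 points).
  x = 10: rhs = 15, matching y values: 7, 10 (2 points).
  x = 11: rhs = 13, matching y values: 8, 9 (2 points).
  x = 12: rhs = 9, matching y values: 3, 14 (2 points).
  x = 13: rhs = 9, matching y values: 3, 14 (2 points).
  x = 14: rhs = 2, matching y values: 6, 11 (2 points).
  x = 15: rhs = 11, matching y values: none (0 points).
  x = 16: rhs = 8, matching y values: 5, 12 (2 points).
Total affine count: 23.
Full point count |E(F_17)| = 23 + 1 = 24.
Hasse bound: |24 − (17+1)| = |6| = 6 ≤ 2√17 ≈ 8.2462 ✓.


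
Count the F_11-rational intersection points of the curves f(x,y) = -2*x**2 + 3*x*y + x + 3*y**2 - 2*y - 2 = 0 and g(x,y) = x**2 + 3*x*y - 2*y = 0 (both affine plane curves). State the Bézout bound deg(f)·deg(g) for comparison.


Common zeros: ∅; count = 0; Bézout bound = 4.

deg(f) = 2, deg(g) = 2, so Bézout bound = 4.
Scan x ∈ F_11. For each x, list the y ∈ F_11 with f(x, y) ≡ 0 and those with g(x, y) ≡ 0 (mod 11); the common zeros in that column are the intersection.
  x = 0: f ≡ 0 at y ∈ ∅; g ≡ 0 at y ∈ {0}; common: ∅.
  x = 1: f ≡ 0 at y ∈ {2, 5}; g ≡ 0 at y ∈ {10}; common: ∅.
  x = 2: f ≡ 0 at y ∈ ∅; g ≡ 0 at y ∈ {10}; common: ∅.
  x = 3: f ≡ 0 at y ∈ {8}; g ≡ 0 at y ∈ {5}; common: ∅.
  x = 4: f ≡ 0 at y ∈ {7, 8}; g ≡ 0 at y ∈ {5}; common: ∅.
  x = 5: f ≡ 0 at y ∈ ∅; g ≡ 0 at y ∈ {4}; common: ∅.
  x = 6: f ≡ 0 at y ∈ {4, 9}; g ≡ 0 at y ∈ {6}; common: ∅.
  x = 7: f ≡ 0 at y ∈ {5, 7}; g ≡ 0 at y ∈ {9}; common: ∅.
  x = 8: f ≡ 0 at y ∈ {2, 9}; g ≡ 0 at y ∈ ∅; common: ∅.
  x = 9: f ≡ 0 at y ∈ ∅; g ≡ 0 at y ∈ {6}; common: ∅.
  x = 10: f ≡ 0 at y ∈ ∅; g ≡ 0 at y ∈ {9}; common: ∅.
Collecting: common zeros = ∅, so the count is 0.
Comparison with the Bézout bound: 0 ≤ 4 = deg(f)·deg(g), as expected for curves with no common component (the affine F_11-count falls short of the bound because intersections may lie at infinity, over extension fields, or carry multiplicity).


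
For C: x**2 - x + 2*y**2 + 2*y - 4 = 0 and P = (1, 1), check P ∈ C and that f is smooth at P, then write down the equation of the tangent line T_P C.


Tangent line at P: x + 6*y - 7 = 0.

Step 1: f(1, 1) = 0, so P lies on C.
Step 2: partial derivatives
  f_x(x, y) = 2*x - 1, f_y(x, y) = 4*y + 2.
  f_x(P) = 1, f_y(P) = 6 (gradient nonzero, so P is smooth).
Step 3: tangent line at P: 1·(x − 1) + 6·(y − 1) = 0.
Expanding: x + 6*y - 7 = 0.


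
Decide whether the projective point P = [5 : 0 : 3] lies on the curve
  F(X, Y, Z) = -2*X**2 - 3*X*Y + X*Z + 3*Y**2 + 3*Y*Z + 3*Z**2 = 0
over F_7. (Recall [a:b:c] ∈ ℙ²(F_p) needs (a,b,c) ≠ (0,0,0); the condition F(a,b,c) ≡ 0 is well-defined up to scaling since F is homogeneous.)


F(5,0,3) ≡ 6 (mod 7); P is NOT on the curve.

Evaluate F(5, 0, 3) term-by-term (mod 7).
  -2*X**2 ↦ -2·25·1·1 = -50
  -3*X*Y ↦ -3·5·0·1 = 0
  X*Z ↦ 1·5·1·3 = 15
  3*Y**2 ↦ 3·1·0·1 = 0
  3*Y*Z ↦ 3·1·0·3 = 0
  3*Z**2 ↦ 3·1·1·9 = 27
Sum: F(5, 0, 3) = (-50) + (0) + (15) + (0) + (0) + (27) = -8.
Reducing mod 7: -8 ≡ 6 (mod 7).
Since F(a, b, c) ≡ 6 ≠ 0 (mod 7), P does NOT lie on the curve.


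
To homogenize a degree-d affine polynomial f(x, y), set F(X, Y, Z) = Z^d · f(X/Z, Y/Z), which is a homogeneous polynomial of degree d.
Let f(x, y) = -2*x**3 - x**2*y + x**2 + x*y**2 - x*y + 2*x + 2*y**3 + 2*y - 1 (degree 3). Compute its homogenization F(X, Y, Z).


F(X, Y, Z) = -2*X**3 - X**2*Y + X**2*Z + X*Y**2 - X*Y*Z + 2*X*Z**2 + 2*Y**3 + 2*Y*Z**2 - Z**3

deg(f) = 3.
Substitute x = X/Z, y = Y/Z into f, then multiply by Z^3.
  monomial -2·x^3·y^0 ↦ -2·X^3·Y^0·Z^0.
  monomial -1·x^2·y^1 ↦ -1·X^2·Y^1·Z^0.
  monomial 1·x^2·y^0 ↦ 1·X^2·Y^0·Z^1.
  monomial 1·x^1·y^2 ↦ 1·X^1·Y^2·Z^0.
  monomial -1·x^1·y^1 ↦ -1·X^1·Y^1·Z^1.
  monomial 2·x^1·y^0 ↦ 2·X^1·Y^0·Z^2.
  monomial 2·x^0·y^3 ↦ 2·X^0·Y^3·Z^0.
  monomial 2·x^0·y^1 ↦ 2·X^0·Y^1·Z^2.
  monomial -1·x^0·y^0 ↦ -1·X^0·Y^0·Z^3.
Collecting: F(X, Y, Z) = -2*X**3 - X**2*Y + X**2*Z + X*Y**2 - X*Y*Z + 2*X*Z**2 + 2*Y**3 + 2*Y*Z**2 - Z**3.


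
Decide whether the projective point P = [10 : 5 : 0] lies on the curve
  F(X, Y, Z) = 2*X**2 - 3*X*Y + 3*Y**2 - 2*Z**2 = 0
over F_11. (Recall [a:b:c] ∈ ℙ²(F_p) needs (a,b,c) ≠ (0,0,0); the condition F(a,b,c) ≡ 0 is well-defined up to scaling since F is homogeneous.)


F(10,5,0) ≡ 4 (mod 11); P is NOT on the curve.

Evaluate F(10, 5, 0) term-by-term (mod 11).
  2*X**2 ↦ 2·100·1·1 = 200
  -3*X*Y ↦ -3·10·5·1 = -150
  3*Y**2 ↦ 3·1·25·1 = 75
  -2*Z**2 ↦ -2·1·1·0 = 0
Sum: F(10, 5, 0) = (200) + (-150) + (75) + (0) = 125.
Reducing mod 11: 125 ≡ 4 (mod 11).
Since F(a, b, c) ≡ 4 ≠ 0 (mod 11), P does NOT lie on the curve.


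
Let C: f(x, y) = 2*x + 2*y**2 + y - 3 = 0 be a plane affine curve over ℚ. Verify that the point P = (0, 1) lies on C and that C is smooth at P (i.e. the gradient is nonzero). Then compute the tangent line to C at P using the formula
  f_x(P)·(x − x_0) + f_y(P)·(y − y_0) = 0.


Tangent line at P: 2*x + 5*y - 5 = 0.

Step 1: f(0, 1) = 0, so P lies on C.
Step 2: partial derivatives
  f_x(x, y) = 2, f_y(x, y) = 4*y + 1.
  f_x(P) = 2, f_y(P) = 5 (gradient nonzero, so P is smooth).
Step 3: tangent line at P: 2·(x − 0) + 5·(y − 1) = 0.
Expanding: 2*x + 5*y - 5 = 0.


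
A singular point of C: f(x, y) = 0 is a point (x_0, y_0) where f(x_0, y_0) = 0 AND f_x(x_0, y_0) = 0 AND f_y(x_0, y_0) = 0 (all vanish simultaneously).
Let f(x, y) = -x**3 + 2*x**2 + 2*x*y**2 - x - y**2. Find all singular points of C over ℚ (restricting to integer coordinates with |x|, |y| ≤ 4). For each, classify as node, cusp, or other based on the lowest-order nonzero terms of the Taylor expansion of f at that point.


Singular points: {(1, 0)}; classification: node.

Compute partial derivatives:
  f_x = -3*x**2 + 4*x + 2*y**2 - 1.
  f_y = 4*x*y - 2*y.
Scan x_0 ∈ {−4, ..., 4}. For each x_0, f_y(x_0, y) is a polynomial in y; find its integer roots y ∈ {−4, ..., 4}, then test f_x and f at those candidates.
  x = -4: f_y(-4, y) = -18*y; vanishes at y ∈ {0}. (-4, 0): f_x = -65 ≠ 0.
  x = -3: f_y(-3, y) = -14*y; vanishes at y ∈ {0}. (-3, 0): f_x = -40 ≠ 0.
  x = -2: f_y(-2, y) = -10*y; vanishes at y ∈ {0}. (-2, 0): f_x = -21 ≠ 0.
  x = -1: f_y(-1, y) = -6*y; vanishes at y ∈ {0}. (-1, 0): f_x = -8 ≠ 0.
  x = 0: f_y(0, y) = -2*y; vanishes at y ∈ {0}. (0, 0): f_x = -1 ≠ 0.
  x = 1: f_y(1, y) = 2*y; vanishes at y ∈ {0}. (1, 0): f_x = 0, f = 0 — SINGULAR.
  x = 2: f_y(2, y) = 6*y; vanishes at y ∈ {0}. (2, 0): f_x = -5 ≠ 0.
  x = 3: f_y(3, y) = 10*y; vanishes at y ∈ {0}. (3, 0): f_x = -16 ≠ 0.
  x = 4: f_y(4, y) = 14*y; vanishes at y ∈ {0}. (4, 0): f_x = -33 ≠ 0.
Only singular point on the grid: (1, 0).
Classify: substitute x = 1 + u, y = 0 + v and expand: f = -u**3 - u**2 + 2*u*v**2 + v**2.
No constant or linear terms (consistent with a singular point). Quadratic part: -u**2 + v**2. Cubic part: -u**3 + 2*u*v**2.
The quadratic part v**2 - u**2 = (v − u)(v + u) splits into two distinct linear factors, so there are two distinct tangent lines y − 0 = ±(x − 1) — this is a node (ordinary double point).
Classification: node.


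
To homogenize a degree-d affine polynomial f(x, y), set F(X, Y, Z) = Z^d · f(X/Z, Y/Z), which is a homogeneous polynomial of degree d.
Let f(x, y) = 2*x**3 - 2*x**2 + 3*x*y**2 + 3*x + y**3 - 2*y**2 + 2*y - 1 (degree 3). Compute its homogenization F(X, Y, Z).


F(X, Y, Z) = 2*X**3 - 2*X**2*Z + 3*X*Y**2 + 3*X*Z**2 + Y**3 - 2*Y**2*Z + 2*Y*Z**2 - Z**3

deg(f) = 3.
Substitute x = X/Z, y = Y/Z into f, then multiply by Z^3.
  monomial 2·x^3·y^0 ↦ 2·X^3·Y^0·Z^0.
  monomial -2·x^2·y^0 ↦ -2·X^2·Y^0·Z^1.
  monomial 3·x^1·y^2 ↦ 3·X^1·Y^2·Z^0.
  monomial 3·x^1·y^0 ↦ 3·X^1·Y^0·Z^2.
  monomial 1·x^0·y^3 ↦ 1·X^0·Y^3·Z^0.
  monomial -2·x^0·y^2 ↦ -2·X^0·Y^2·Z^1.
  monomial 2·x^0·y^1 ↦ 2·X^0·Y^1·Z^2.
  monomial -1·x^0·y^0 ↦ -1·X^0·Y^0·Z^3.
Collecting: F(X, Y, Z) = 2*X**3 - 2*X**2*Z + 3*X*Y**2 + 3*X*Z**2 + Y**3 - 2*Y**2*Z + 2*Y*Z**2 - Z**3.


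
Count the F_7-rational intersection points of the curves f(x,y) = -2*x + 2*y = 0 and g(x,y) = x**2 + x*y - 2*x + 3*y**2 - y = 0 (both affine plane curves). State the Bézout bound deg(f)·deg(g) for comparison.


Common zeros: {(0, 0), (2, 2)}; count = 2; Bézout bound = 2.

deg(f) = 1, deg(g) = 2, so Bézout bound = 2.
Scan x ∈ F_7. For each x, list the y ∈ F_7 with f(x, y) ≡ 0 and those with g(x, y) ≡ 0 (mod 7); the common zeros in that column are the intersection.
  x = 0: f ≡ 0 at y ∈ {0}; g ≡ 0 at y ∈ {0, 5}; common: {0}.
  x = 1: f ≡ 0 at y ∈ {1}; g ≡ 0 at y ∈ ∅; common: ∅.
  x = 2: f ≡ 0 at y ∈ {2}; g ≡ 0 at y ∈ {0, 2}; common: {2}.
  x = 3: f ≡ 0 at y ∈ {3}; g ≡ 0 at y ∈ ∅; common: ∅.
  x = 4: f ≡ 0 at y ∈ {4}; g ≡ 0 at y ∈ {1, 5}; common: ∅.
  x = 5: f ≡ 0 at y ∈ {5}; g ≡ 0 at y ∈ {2, 6}; common: ∅.
  x = 6: f ≡ 0 at y ∈ {6}; g ≡ 0 at y ∈ ∅; common: ∅.
Collecting: common zeros = {(0, 0), (2, 2)}, so the count is 2.
Comparison with the Bézout bound: 2 ≤ 2 = deg(f)·deg(g), as expected for curves with no common component (the bound is attained).


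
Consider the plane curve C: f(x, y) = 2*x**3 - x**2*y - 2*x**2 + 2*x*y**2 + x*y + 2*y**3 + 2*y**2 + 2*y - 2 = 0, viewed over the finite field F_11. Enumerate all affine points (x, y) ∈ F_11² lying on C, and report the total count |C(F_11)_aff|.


Affine F_11-points: {(0, 5), (0, 8), (1, 4), (3, 10), (5, 0), (6, 2), (8, 6), (9, 5), (10, 9)}; count = 9.

For each of the 121 pairs (x, y) ∈ F_11², evaluate f(x, y) mod 11. Record the zeros.
  x = 0: [0↦9, 1↦4, 2↦4, 3↦10, 4↦1, 5↦0, 6↦8, 7↦4, 8↦0, 9↦8, 10↦7]  zeros at y ∈ {5, 8}
  x = 1: [0↦9, 1↦6, 2↦1, 3↦6, 4↦0, 5↦6, 6↦3, 7↦3, 8↦7, 9↦5, 10↦9]  zeros at y ∈ {4}
  x = 2: [0↦6, 1↦3, 2↦2, 3↦4, 4↦10, 5↦10, 6↦5, 7↦7, 8↦6, 9↦3, 10↦10]  zeros at y ∈ ∅
  x = 3: [0↦1, 1↦7, 2↦8, 3↦5, 4↦10, 5↦2, 6↦4, 7↦6, 8↦9, 9↦3, 10↦0]  zeros at y ∈ {10}
  x = 4: [0↦6, 1↦8, 2↦9, 3↦10, 4↦1, 5↦5, 6↦1, 7↦1, 8↦6, 9↦6, 10↦2]  zeros at y ∈ ∅
  x = 5: [0↦0, 1↦7, 2↦6, 3↦9, 4↦6, 5↦9, 6↦8, 7↦4, 8↦9, 9↦2, 10↦6]  zeros at y ∈ {0}
  x = 6: [0↦6, 1↦5, 2↦0, 3↦3, 4↦4, 5↦4, 6↦4, 7↦5, 8↦8, 9↦3, 10↦2]  zeros at y ∈ {2}
  x = 7: [0↦3, 1↦3, 2↦3, 3↦4, 4↦7, 5↦2, 6↦1, 7↦5, 8↦4, 9↦10, 10↦2]  zeros at y ∈ ∅
  x = 8: [0↦3, 1↦2, 2↦5, 3↦2, 4↦5, 5↦4, 6↦0, 7↦5, 8↦9, 9↦2, 10↦7]  zeros at y ∈ {6}
  x = 9: [0↦7, 1↦3, 2↦7, 3↦9, 4↦10, 5↦0, 6↦2, 7↦6, 8↦2, 9↦2, 10↦7]  zeros at y ∈ {5}
  x = 10: [0↦5, 1↦7, 2↦10, 3↦4, 4↦1, 5↦2, 6↦8, 7↦9, 8↦6, 9↦0, 10↦3]  zeros at y ∈ {9}
Collecting zeros: affine points = {(0, 5), (0, 8), (1, 4), (3, 10), (5, 0), (6, 2), (8, 6), (9, 5), (10, 9)}.
Total count |C(F_11)_aff| = 9.


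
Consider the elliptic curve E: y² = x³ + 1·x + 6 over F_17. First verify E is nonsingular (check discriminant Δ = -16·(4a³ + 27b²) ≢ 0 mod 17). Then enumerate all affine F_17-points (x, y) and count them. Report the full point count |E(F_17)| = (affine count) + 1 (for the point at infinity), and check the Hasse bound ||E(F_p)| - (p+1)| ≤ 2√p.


Affine points = {(1, 5), (1, 12), (2, 4), (2, 13), (3, 6), (3, 11), (5, 0), (7, 4), (7, 13), (8, 4), (8, 13), (9, 8), (9, 9), (10, 8), (10, 9), (15, 8), (15, 9), (16, 2), (16, 15)}; affine count = 19; |E(F_17)| = 20.

Discriminant check: Δ ∝ 4a³ + 27b² = 4·1³ + 27·6² = 4·1 + 27·36 ≡ 7 (mod 17). Nonzero ⇒ E is nonsingular.
For each x ∈ F_17, compute rhs = x³ + 1·x + 6 mod 17, then count y ∈ F_17 with y² ≡ rhs.
  x = 0: rhs = 6, matching y values: none (0 points).
  x = 1: rhs = 8, matching y values: 5, 12 (2 points).
  x = 2: rhs = 16, matching y values: 4, 13 (2 points).
  x = 3: rhs = 2, matching y values: 6, 11 (2 points).
  x = 4: rhs = 6, matching y values: none (0 points).
  x = 5: rhs = 0, matching y values: 0 (1 points).
  x = 6: rhs = 7, matching y values: none (0 points).
  x = 7: rhs = 16, matching y values: 4, 13 (2 points).
  x = 8: rhs = 16, matching y values: 4, 13 (2 points).
  x = 9: rhs = 13, matching y values: 8, 9 (2 points).
  x = 10: rhs = 13, matching y values: 8, 9 (2 points).
  x = 11: rhs = 5, matching y values: none (0 points).
  x = 12: rhs = 12, matching y values: none (0 points).
  x = 13: rhs = 6, matching y values: none (0 points).
  x = 14: rhs = 10, matching y values: none (0 points).
  x = 15: rhs = 13, matching y values: 8, 9 (2 points).
  x = 16: rhs = 4, matching y values: 2, 15 (2 points).
Total affine count: 19.
Full point count |E(F_17)| = 19 + 1 = 20.
Hasse bound: |20 − (17+1)| = |2| = 2 ≤ 2√17 ≈ 8.2462 ✓.


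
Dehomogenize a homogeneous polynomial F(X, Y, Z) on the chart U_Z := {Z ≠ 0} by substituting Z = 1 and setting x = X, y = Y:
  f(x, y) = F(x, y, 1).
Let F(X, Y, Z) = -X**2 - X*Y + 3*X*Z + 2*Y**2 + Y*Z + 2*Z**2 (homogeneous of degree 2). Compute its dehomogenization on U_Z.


f(x, y) = -x**2 - x*y + 3*x + 2*y**2 + y + 2

On U_Z we set Z = 1. Each monomial c·X^i·Y^j·Z^k in F becomes c·x^i·y^j·1^k = c·x^i·y^j.
Substituting Z = 1: F(X, Y, 1) = -x**2 - x*y + 3*x + 2*y**2 + y + 2.
Note: deg(f) ≤ deg(F) = 2; strict inequality happens when F is divisible by Z (lost terms).


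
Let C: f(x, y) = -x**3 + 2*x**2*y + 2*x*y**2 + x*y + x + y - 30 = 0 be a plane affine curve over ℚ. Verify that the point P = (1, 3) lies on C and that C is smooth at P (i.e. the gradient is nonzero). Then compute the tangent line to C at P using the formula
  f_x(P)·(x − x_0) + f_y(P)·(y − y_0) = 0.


Tangent line at P: 31*x + 16*y - 79 = 0.

Step 1: f(1, 3) = 0, so P lies on C.
Step 2: partial derivatives
  f_x(x, y) = -3*x**2 + 4*x*y + 2*y**2 + y + 1, f_y(x, y) = 2*x**2 + 4*x*y + x + 1.
  f_x(P) = 31, f_y(P) = 16 (gradient nonzero, so P is smooth).
Step 3: tangent line at P: 31·(x − 1) + 16·(y − 3) = 0.
Expanding: 31*x + 16*y - 79 = 0.


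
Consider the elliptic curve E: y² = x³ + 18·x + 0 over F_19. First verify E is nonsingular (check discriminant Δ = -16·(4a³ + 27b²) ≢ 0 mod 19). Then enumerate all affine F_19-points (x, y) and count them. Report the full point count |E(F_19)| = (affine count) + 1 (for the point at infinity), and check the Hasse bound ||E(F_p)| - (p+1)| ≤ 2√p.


Affine points = {(0, 0), (1, 0), (2, 5), (2, 14), (3, 9), (3, 10), (5, 5), (5, 14), (6, 1), (6, 18), (9, 6), (9, 13), (11, 3), (11, 16), (12, 5), (12, 14), (15, 4), (15, 15), (18, 0)}; affine count = 19; |E(F_19)| = 20.

Discriminant check: Δ ∝ 4a³ + 27b² = 4·18³ + 27·0² = 4·5832 + 27·0 ≡ 15 (mod 19). Nonzero ⇒ E is nonsingular.
For each x ∈ F_19, compute rhs = x³ + 18·x + 0 mod 19, then count y ∈ F_19 with y² ≡ rhs.
  x = 0: rhs = 0, matching y values: 0 (1 points).
  x = 1: rhs = 0, matching y values: 0 (1 points).
  x = 2: rhs = 6, matching y values: 5, 14 (2 points).
  x = 3: rhs = 5, matching y values: 9, 10 (2 points).
  x = 4: rhs = 3, matching y values: none (0 points).
  x = 5: rhs = 6, matching y values: 5, 14 (2 points).
  x = 6: rhs = 1, matching y values: 1, 18 (2 points).
  x = 7: rhs = 13, matching y values: none (0 points).
  x = 8: rhs = 10, matching y values: none (0 points).
  x = 9: rhs = 17, matching y values: 6, 13 (2 points).
  x = 10: rhs = 2, matching y values: none (0 points).
  x = 11: rhs = 9, matching y values: 3, 16 (2 points).
  x = 12: rhs = 6, matching y values: 5, 14 (2 points).
  x = 13: rhs = 18, matching y values: none (0 points).
  x = 14: rhs = 13, matching y values: none (0 points).
  x = 15: rhs = 16, matching y values: 4, 15 (2 points).
  x = 16: rhs = 14, matching y values: none (0 points).
  x = 17: rhs = 13, matching y values: none (0 points).
  x = 18: rhs = 0, matching y values: 0 (1 points).
Total affine count: 19.
Full point count |E(F_19)| = 19 + 1 = 20.
Hasse bound: |20 − (19+1)| = |0| = 0 ≤ 2√19 ≈ 8.7178 ✓.


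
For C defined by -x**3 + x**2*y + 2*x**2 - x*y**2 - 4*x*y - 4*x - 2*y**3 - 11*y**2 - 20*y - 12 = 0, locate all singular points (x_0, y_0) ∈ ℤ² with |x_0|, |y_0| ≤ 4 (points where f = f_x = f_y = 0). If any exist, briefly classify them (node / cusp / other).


Singular points: {(0, -2)}; classification: cusp.

Compute partial derivatives:
  f_x = -3*x**2 + 2*x*y + 4*x - y**2 - 4*y - 4.
  f_y = x**2 - 2*x*y - 4*x - 6*y**2 - 22*y - 20.
Scan x_0 ∈ {−4, ..., 4}. For each x_0, f_y(x_0, y) is a polynomial in y; find its integer roots y ∈ {−4, ..., 4}, then test f_x and f at those candidates.
  x = -4: f_y(-4, y) = -6*y**2 - 14*y + 12; vanishes at y ∈ {-3}. (-4, -3): f_x = -41 ≠ 0.
  x = -3: f_y(-3, y) = -6*y**2 - 16*y + 1; no integer root y with |y| ≤ 4.
  x = -2: f_y(-2, y) = -6*y**2 - 18*y - 8; no integer root y with |y| ≤ 4.
  x = -1: f_y(-1, y) = -6*y**2 - 20*y - 15; no integer root y with |y| ≤ 4.
  x = 0: f_y(0, y) = -6*y**2 - 22*y - 20; vanishes at y ∈ {-2}. (0, -2): f_x = 0, f = 0 — SINGULAR.
  x = 1: f_y(1, y) = -6*y**2 - 24*y - 23; no integer root y with |y| ≤ 4.
  x = 2: f_y(2, y) = -6*y**2 - 26*y - 24; vanishes at y ∈ {-3}. (2, -3): f_x = -17 ≠ 0.
  x = 3: f_y(3, y) = -6*y**2 - 28*y - 23; no integer root y with |y| ≤ 4.
  x = 4: f_y(4, y) = -6*y**2 - 30*y - 20; no integer root y with |y| ≤ 4.
Only singular point on the grid: (0, -2).
Classify: substitute x = 0 + u, y = -2 + v and expand: f = -u**3 + u**2*v - u*v**2 - 2*v**3 + v**2.
No constant or linear terms (consistent with a singular point). Quadratic part: v**2. Cubic part: -u**3 + u**2*v - u*v**2 - 2*v**3.
The quadratic part v**2 is a perfect square, so there is a single (double) tangent line v = 0, i.e. y = -2. Restricting the cubic part to that line (v = 0) leaves -u**3 ≠ 0, so f is not divisible by v and the branch is v² ≈ u**3 to lowest order — this is a cusp.
Classification: cusp.


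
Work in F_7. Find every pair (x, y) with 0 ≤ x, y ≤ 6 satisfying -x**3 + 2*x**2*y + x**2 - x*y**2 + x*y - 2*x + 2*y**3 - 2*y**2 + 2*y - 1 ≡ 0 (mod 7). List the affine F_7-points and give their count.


Affine F_7-points: {(0, 6), (5, 4), (6, 1), (6, 2)}; count = 4.

For each of the 49 pairs (x, y) ∈ F_7², evaluate f(x, y) mod 7. Record the zeros.
  x = 0: [0↦6, 1↦1, 2↦4, 3↦6, 4↦5, 5↦6, 6↦0]  zeros at y ∈ {6}
  x = 1: [0↦4, 1↦1, 2↦4, 3↦4, 4↦6, 5↦1, 6↦1]  zeros at y ∈ ∅
  x = 2: [0↦5, 1↦1, 2↦1, 3↦3, 4↦5, 5↦5, 6↦1]  zeros at y ∈ ∅
  x = 3: [0↦3, 1↦2, 2↦3, 3↦4, 4↦3, 5↦5, 6↦1]  zeros at y ∈ ∅
  x = 4: [0↦6, 1↦5, 2↦4, 3↦1, 4↦1, 5↦2, 6↦2]  zeros at y ∈ ∅
  x = 5: [0↦1, 1↦4, 2↦5, 3↦2, 4↦0, 5↦4, 6↦5]  zeros at y ∈ {4}
  x = 6: [0↦3, 1↦0, 2↦0, 3↦1, 4↦1, 5↦5, 6↦4]  zeros at y ∈ {1, 2}
Collecting zeros: affine points = {(0, 6), (5, 4), (6, 1), (6, 2)}.
Total count |C(F_7)_aff| = 4.
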